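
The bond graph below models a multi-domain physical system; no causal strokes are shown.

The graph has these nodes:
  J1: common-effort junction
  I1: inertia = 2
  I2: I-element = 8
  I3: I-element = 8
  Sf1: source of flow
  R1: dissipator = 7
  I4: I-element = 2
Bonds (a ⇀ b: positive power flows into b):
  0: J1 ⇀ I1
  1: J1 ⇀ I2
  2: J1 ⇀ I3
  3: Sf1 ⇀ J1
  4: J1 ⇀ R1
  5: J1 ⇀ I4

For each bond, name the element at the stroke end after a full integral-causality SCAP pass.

b3 →Sf1  (source Sf1 imposes f)
b0 →I1  (I1 integral (f out))
b1 →I2  (I2 outputs flow p/I2)
b2 →I3  (I3: I, integral causality)
b5 →I4  (I4 outputs flow p/I4)
b4 →J1  (closing 0-jn rule on J1)

#0 stroke→I1
#1 stroke→I2
#2 stroke→I3
#3 stroke→Sf1
#4 stroke→J1
#5 stroke→I4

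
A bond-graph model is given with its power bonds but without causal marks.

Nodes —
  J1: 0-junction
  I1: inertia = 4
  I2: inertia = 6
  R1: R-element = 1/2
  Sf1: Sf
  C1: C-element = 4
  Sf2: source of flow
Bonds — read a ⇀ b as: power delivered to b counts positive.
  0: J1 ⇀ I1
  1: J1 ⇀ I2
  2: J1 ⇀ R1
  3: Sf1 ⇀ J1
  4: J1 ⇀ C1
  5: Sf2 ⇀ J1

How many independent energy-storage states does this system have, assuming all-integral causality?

3  (C1, I1, I2 all integral)

bond 3 stroke→Sf1  (source Sf1 imposes f)
bond 5 stroke→Sf2  (Sf2 (Sf) sets flow on bond)
bond 0 stroke→I1  (I1 integral (f out))
bond 1 stroke→I2  (I2 integral (f out))
bond 4 stroke→J1  (C1 integral (e out))
bond 2 stroke→R1  (J1: bond 4 brought effort, rest push out)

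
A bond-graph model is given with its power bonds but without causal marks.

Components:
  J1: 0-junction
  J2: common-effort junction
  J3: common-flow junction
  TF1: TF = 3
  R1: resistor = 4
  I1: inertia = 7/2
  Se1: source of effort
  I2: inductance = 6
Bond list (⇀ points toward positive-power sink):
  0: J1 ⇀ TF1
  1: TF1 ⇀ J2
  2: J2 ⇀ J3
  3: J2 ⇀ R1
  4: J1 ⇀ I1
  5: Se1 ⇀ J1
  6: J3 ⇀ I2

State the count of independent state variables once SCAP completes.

#5 stroke→J1  (Se1 (Se) sets effort on bond)
#0 stroke→TF1  (common-e at J1 fixed by 5)
#4 stroke→I1  (J1: bond 5 brought effort, rest push out)
#1 stroke→J2  (TF1 one-in-one-out from 0)
#2 stroke→J3  (J2: bond 1 brought effort, rest push out)
#3 stroke→R1  (J2: bond 1 brought effort, rest push out)
#6 stroke→I2  (J3: last free bond brings flow in)

2  (I1, I2 all integral)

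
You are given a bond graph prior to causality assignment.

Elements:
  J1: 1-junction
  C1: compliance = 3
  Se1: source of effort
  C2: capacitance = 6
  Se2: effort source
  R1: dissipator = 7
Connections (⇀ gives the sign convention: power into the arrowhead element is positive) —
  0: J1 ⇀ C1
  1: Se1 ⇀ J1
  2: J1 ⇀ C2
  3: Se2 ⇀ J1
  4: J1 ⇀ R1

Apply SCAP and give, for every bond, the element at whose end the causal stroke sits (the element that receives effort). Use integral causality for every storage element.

bond 0 |J1
bond 1 |J1
bond 2 |J1
bond 3 |J1
bond 4 |R1

β1 stroke→J1  (Se1 fixes effort; stroke away)
β3 stroke→J1  (Se2 fixes effort; stroke away)
β0 stroke→J1  (C1 outputs effort q/C1)
β2 stroke→J1  (prefer integral on C2)
β4 stroke→R1  (J1: last free bond brings flow in)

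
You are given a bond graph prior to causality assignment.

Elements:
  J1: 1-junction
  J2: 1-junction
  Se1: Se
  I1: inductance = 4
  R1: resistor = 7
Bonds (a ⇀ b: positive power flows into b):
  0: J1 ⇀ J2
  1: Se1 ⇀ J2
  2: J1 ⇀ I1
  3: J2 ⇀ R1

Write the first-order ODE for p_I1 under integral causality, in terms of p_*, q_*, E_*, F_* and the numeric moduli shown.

dp_I1/dt = E_Se1 - 7*p_I1/4

bond 1 stroke at J2  (Se1: effort source, stroke at far end)
bond 2 stroke at I1  (I1 outputs flow p/I1)
bond 0 stroke at J1  (J1 flow already set via bond 2)
bond 3 stroke at J2  (J2: bond 0 brought flow, rest push out)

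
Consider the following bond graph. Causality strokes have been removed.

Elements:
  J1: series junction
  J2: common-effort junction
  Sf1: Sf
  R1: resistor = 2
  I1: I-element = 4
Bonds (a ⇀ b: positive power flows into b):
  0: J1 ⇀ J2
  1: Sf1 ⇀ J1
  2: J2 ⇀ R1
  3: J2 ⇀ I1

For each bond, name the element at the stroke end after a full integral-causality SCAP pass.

b0 |J1
b1 |Sf1
b2 |J2
b3 |I1

b1 stroke at Sf1  (Sf1 fixes flow; stroke at Sf1)
b0 stroke at J1  (1-jn J1 has f-setter on 1)
b3 stroke at I1  (I1 integral (f out))
b2 stroke at J2  (J2 needs exactly one e-in)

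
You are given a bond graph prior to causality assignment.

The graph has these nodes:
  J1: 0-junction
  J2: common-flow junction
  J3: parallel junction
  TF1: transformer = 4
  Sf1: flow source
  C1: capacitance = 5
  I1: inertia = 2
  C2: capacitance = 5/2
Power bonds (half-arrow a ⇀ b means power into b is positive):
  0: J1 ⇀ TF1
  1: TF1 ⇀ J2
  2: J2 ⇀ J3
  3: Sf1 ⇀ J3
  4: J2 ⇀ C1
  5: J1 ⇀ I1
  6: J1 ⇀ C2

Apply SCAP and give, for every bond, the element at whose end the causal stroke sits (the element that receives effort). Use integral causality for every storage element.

b0 stroke at TF1
b1 stroke at J2
b2 stroke at J3
b3 stroke at Sf1
b4 stroke at J2
b5 stroke at I1
b6 stroke at J1

bond 3 |Sf1  (Sf1: flow source, stroke at near end)
bond 2 |J3  (only one effort-in slot at J3)
bond 1 |J2  (common-f at J2 fixed by 2)
bond 4 |J2  (J2 flow already set via bond 2)
bond 0 |TF1  (TF1 one-in-one-out from 1)
bond 5 |I1  (I1 integral (f out))
bond 6 |J1  (closing 0-jn rule on J1)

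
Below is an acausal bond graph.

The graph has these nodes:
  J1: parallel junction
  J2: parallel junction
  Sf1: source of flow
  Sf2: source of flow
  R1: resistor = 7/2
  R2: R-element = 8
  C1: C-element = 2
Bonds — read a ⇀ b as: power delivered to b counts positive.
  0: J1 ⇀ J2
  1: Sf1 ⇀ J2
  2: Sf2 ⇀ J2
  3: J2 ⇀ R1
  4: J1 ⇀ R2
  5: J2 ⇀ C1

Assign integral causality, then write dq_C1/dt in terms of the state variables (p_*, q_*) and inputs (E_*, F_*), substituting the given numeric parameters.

b1 stroke at Sf1  (Sf1 fixes flow; stroke at Sf1)
b2 stroke at Sf2  (source Sf2 imposes f)
b5 stroke at J2  (C1: C, integral causality)
b0 stroke at J1  (J2 effort already set via bond 5)
b3 stroke at R1  (J2: bond 5 brought effort, rest push out)
b4 stroke at R2  (J1: bond 0 brought effort, rest push out)

dq_C1/dt = F_Sf1 + F_Sf2 - 23*q_C1/112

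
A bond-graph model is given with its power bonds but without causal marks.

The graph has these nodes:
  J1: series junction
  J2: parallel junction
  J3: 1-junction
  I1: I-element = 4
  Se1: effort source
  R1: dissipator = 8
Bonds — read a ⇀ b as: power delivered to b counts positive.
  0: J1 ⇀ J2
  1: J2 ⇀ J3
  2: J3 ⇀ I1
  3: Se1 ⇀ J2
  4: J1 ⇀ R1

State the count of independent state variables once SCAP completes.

1  (I1 all integral)

β3 stroke at J2  (Se1 (Se) sets effort on bond)
β0 stroke at J1  (J2: bond 3 brought effort, rest push out)
β1 stroke at J3  (J2: bond 3 brought effort, rest push out)
β2 stroke at I1  (J3 needs exactly one f-in)
β4 stroke at R1  (J1 needs exactly one f-in)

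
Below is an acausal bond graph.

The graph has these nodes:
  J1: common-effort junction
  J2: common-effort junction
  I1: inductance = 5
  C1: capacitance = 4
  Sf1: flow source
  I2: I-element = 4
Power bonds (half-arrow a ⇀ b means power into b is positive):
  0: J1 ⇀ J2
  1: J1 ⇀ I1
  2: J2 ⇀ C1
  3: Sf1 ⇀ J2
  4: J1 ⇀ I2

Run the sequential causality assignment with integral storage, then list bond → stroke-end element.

bond 3 |Sf1  (source Sf1 imposes f)
bond 1 |I1  (I1 integral (f out))
bond 2 |J2  (C1: C, integral causality)
bond 0 |J1  (J2: bond 2 brought effort, rest push out)
bond 4 |I2  (common-e at J1 fixed by 0)

b0 stroke→J1
b1 stroke→I1
b2 stroke→J2
b3 stroke→Sf1
b4 stroke→I2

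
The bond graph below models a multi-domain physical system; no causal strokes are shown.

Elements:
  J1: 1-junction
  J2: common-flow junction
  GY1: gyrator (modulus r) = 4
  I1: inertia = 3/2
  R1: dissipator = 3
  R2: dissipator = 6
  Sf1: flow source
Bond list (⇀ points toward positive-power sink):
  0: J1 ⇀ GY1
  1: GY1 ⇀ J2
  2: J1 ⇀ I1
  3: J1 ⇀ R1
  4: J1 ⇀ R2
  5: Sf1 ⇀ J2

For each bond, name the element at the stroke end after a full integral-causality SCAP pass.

β5 →Sf1  (Sf1: flow source, stroke at near end)
β1 →J2  (1-jn J2 has f-setter on 5)
β0 →J1  (GY GY1: same side as bond 1)
β2 →I1  (I1: I, integral causality)
β3 →J1  (common-f at J1 fixed by 2)
β4 →J1  (common-f at J1 fixed by 2)

β0 →J1
β1 →J2
β2 →I1
β3 →J1
β4 →J1
β5 →Sf1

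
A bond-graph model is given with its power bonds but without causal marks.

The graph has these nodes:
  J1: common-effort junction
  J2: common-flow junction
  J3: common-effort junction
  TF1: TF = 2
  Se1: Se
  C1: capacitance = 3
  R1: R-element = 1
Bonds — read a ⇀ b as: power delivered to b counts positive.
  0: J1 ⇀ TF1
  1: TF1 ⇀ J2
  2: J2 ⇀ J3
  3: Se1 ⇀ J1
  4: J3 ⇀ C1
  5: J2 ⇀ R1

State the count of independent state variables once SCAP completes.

1  (C1 all integral)

b3 stroke→J1  (Se1 (Se) sets effort on bond)
b0 stroke→TF1  (0-jn J1 has e-setter on 3)
b1 stroke→J2  (TF TF1: opposite of bond 0)
b4 stroke→J3  (C1: C, integral causality)
b2 stroke→J2  (J3 effort already set via bond 4)
b5 stroke→R1  (only one flow-in slot at J2)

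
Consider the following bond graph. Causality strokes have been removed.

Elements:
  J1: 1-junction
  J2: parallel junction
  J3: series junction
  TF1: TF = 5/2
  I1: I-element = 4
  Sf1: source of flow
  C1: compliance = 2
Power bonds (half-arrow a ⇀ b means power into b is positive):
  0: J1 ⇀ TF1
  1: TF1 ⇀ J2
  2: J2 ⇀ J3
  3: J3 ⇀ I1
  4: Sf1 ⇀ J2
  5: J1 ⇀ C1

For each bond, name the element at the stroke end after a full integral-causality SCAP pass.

b4 stroke at Sf1  (Sf1 fixes flow; stroke at Sf1)
b3 stroke at I1  (prefer integral on I1)
b2 stroke at J3  (1-jn J3 has f-setter on 3)
b1 stroke at J2  (closing 0-jn rule on J2)
b0 stroke at TF1  (TF1 one-in-one-out from 1)
b5 stroke at J1  (1-jn J1 has f-setter on 0)

b0 stroke at TF1
b1 stroke at J2
b2 stroke at J3
b3 stroke at I1
b4 stroke at Sf1
b5 stroke at J1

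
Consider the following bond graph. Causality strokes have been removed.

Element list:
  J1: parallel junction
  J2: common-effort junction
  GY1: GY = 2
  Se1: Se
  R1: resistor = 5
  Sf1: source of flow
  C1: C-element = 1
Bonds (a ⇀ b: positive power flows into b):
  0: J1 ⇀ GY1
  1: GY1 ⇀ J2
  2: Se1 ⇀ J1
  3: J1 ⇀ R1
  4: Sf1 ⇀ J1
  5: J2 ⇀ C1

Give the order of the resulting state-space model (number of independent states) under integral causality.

1  (C1 all integral)

b2 →J1  (Se1: effort source, stroke at far end)
b4 →Sf1  (Sf1 (Sf) sets flow on bond)
b0 →GY1  (0-jn J1 has e-setter on 2)
b3 →R1  (common-e at J1 fixed by 2)
b1 →GY1  (GY1: gyrator matches bond 0)
b5 →J2  (closing 0-jn rule on J2)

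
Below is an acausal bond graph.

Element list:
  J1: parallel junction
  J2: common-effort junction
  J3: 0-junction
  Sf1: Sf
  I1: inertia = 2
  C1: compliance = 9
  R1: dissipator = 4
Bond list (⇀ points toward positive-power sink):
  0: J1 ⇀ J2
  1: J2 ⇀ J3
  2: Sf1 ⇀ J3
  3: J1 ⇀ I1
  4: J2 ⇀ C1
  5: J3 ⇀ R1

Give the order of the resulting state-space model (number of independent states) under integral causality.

bond 2 stroke at Sf1  (Sf1: flow source, stroke at near end)
bond 3 stroke at I1  (I1 outputs flow p/I1)
bond 0 stroke at J1  (J1 needs exactly one e-in)
bond 4 stroke at J2  (C1: C, integral causality)
bond 1 stroke at J3  (0-jn J2 has e-setter on 4)
bond 5 stroke at R1  (common-e at J3 fixed by 1)

2  (C1, I1 all integral)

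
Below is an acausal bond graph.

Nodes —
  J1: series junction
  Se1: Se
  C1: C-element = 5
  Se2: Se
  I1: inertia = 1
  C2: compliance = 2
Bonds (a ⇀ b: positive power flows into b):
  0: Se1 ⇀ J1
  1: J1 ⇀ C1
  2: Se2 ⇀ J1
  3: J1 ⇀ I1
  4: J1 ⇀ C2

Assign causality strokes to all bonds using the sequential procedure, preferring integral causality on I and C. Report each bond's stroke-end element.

bond 0 →J1  (Se1 fixes effort; stroke away)
bond 2 →J1  (Se2 (Se) sets effort on bond)
bond 1 →J1  (C1: C, integral causality)
bond 3 →I1  (I1 outputs flow p/I1)
bond 4 →J1  (common-f at J1 fixed by 3)

β0 stroke→J1
β1 stroke→J1
β2 stroke→J1
β3 stroke→I1
β4 stroke→J1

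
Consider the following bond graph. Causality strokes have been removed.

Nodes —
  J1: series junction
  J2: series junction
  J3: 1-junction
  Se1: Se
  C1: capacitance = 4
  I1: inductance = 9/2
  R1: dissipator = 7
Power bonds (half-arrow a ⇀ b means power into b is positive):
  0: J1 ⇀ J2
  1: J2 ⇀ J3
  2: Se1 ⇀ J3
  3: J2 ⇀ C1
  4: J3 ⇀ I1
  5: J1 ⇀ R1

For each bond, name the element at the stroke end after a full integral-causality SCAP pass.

#0 stroke at J2
#1 stroke at J3
#2 stroke at J3
#3 stroke at J2
#4 stroke at I1
#5 stroke at J1

#2 |J3  (Se1 (Se) sets effort on bond)
#3 |J2  (prefer integral on C1)
#4 |I1  (prefer integral on I1)
#1 |J3  (J3 flow already set via bond 4)
#0 |J2  (common-f at J2 fixed by 1)
#5 |J1  (1-jn J1 has f-setter on 0)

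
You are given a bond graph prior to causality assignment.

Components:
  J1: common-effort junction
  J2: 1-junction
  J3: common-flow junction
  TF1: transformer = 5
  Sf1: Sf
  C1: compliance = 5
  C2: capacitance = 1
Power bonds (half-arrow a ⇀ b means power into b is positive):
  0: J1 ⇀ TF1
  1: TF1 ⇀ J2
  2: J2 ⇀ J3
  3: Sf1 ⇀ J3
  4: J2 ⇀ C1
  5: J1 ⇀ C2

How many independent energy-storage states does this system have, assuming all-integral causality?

β3 stroke at Sf1  (Sf1: flow source, stroke at near end)
β2 stroke at J3  (common-f at J3 fixed by 3)
β1 stroke at J2  (J2 flow already set via bond 2)
β4 stroke at J2  (J2 flow already set via bond 2)
β0 stroke at TF1  (through TF1, causality passes straight; one stroke at TF1)
β5 stroke at J1  (only one effort-in slot at J1)

2  (C1, C2 all integral)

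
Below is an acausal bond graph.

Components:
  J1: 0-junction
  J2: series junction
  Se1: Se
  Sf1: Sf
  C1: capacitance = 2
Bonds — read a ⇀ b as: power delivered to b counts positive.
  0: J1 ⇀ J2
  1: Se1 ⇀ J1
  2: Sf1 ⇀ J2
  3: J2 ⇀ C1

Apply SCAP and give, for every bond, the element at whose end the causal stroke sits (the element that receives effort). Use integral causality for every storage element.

bond 1 |J1  (Se1 (Se) sets effort on bond)
bond 2 |Sf1  (Sf1: flow source, stroke at near end)
bond 0 |J2  (0-jn J1 has e-setter on 1)
bond 3 |J2  (common-f at J2 fixed by 2)

bond 0 stroke→J2
bond 1 stroke→J1
bond 2 stroke→Sf1
bond 3 stroke→J2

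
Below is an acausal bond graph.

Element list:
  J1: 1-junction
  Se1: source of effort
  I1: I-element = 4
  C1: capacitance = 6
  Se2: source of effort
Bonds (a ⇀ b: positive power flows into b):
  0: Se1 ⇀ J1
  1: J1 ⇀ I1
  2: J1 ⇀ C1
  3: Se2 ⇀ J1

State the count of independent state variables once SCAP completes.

2  (C1, I1 all integral)

β0 stroke at J1  (Se1 (Se) sets effort on bond)
β3 stroke at J1  (Se2 fixes effort; stroke away)
β1 stroke at I1  (I1: I, integral causality)
β2 stroke at J1  (common-f at J1 fixed by 1)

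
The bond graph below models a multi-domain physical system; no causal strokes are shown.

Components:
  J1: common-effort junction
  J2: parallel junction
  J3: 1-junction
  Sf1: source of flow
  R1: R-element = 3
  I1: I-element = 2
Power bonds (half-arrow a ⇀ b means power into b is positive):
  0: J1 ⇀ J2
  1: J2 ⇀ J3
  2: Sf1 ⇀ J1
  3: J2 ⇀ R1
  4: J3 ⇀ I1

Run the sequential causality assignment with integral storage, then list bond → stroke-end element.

#0 →J1
#1 →J3
#2 →Sf1
#3 →J2
#4 →I1

#2 stroke at Sf1  (Sf1: flow source, stroke at near end)
#0 stroke at J1  (J1 needs exactly one e-in)
#4 stroke at I1  (I1 outputs flow p/I1)
#1 stroke at J3  (1-jn J3 has f-setter on 4)
#3 stroke at J2  (only one effort-in slot at J2)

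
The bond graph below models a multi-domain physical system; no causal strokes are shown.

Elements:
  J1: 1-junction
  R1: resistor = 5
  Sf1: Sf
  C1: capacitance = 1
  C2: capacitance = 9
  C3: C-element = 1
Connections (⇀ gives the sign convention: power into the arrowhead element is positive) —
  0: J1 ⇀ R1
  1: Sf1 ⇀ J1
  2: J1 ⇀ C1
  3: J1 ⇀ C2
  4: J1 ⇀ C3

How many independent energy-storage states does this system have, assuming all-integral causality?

b1 |Sf1  (source Sf1 imposes f)
b0 |J1  (common-f at J1 fixed by 1)
b2 |J1  (common-f at J1 fixed by 1)
b3 |J1  (1-jn J1 has f-setter on 1)
b4 |J1  (J1 flow already set via bond 1)

3  (C1, C2, C3 all integral)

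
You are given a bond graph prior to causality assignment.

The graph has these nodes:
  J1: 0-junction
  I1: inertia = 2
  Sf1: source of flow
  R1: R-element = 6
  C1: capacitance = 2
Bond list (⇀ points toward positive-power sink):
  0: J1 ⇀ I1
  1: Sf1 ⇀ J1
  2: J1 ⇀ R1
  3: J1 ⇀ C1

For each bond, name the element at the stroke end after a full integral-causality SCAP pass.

b1 stroke→Sf1  (Sf1 fixes flow; stroke at Sf1)
b0 stroke→I1  (I1 outputs flow p/I1)
b3 stroke→J1  (C1: C, integral causality)
b2 stroke→R1  (0-jn J1 has e-setter on 3)

β0 stroke→I1
β1 stroke→Sf1
β2 stroke→R1
β3 stroke→J1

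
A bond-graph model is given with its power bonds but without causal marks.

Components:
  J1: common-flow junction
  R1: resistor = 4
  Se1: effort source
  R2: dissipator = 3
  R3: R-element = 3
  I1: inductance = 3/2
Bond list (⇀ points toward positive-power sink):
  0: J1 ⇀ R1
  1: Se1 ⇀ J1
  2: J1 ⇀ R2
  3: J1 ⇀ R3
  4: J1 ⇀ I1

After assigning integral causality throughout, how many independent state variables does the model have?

1  (I1 all integral)

#1 |J1  (Se1: effort source, stroke at far end)
#4 |I1  (I1 outputs flow p/I1)
#0 |J1  (common-f at J1 fixed by 4)
#2 |J1  (J1 flow already set via bond 4)
#3 |J1  (J1: bond 4 brought flow, rest push out)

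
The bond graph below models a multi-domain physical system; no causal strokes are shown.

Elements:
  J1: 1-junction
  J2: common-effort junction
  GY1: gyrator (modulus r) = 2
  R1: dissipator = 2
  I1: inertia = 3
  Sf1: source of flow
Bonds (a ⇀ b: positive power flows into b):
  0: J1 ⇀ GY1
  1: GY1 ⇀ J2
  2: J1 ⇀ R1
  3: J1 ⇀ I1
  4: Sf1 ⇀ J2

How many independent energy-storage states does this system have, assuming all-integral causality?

1  (I1 all integral)

bond 4 stroke at Sf1  (Sf1 (Sf) sets flow on bond)
bond 1 stroke at J2  (only one effort-in slot at J2)
bond 0 stroke at J1  (GY1: gyrator matches bond 1)
bond 3 stroke at I1  (I1 integral (f out))
bond 2 stroke at J1  (common-f at J1 fixed by 3)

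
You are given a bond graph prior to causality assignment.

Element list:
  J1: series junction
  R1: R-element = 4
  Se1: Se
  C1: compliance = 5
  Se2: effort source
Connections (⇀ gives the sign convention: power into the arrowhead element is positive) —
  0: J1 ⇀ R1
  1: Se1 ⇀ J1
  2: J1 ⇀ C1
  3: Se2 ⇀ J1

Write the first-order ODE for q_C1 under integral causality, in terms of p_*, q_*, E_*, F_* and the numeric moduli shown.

dq_C1/dt = E_Se1/4 + E_Se2/4 - q_C1/20

β1 |J1  (Se1 fixes effort; stroke away)
β3 |J1  (Se2: effort source, stroke at far end)
β2 |J1  (C1 integral (e out))
β0 |R1  (J1: last free bond brings flow in)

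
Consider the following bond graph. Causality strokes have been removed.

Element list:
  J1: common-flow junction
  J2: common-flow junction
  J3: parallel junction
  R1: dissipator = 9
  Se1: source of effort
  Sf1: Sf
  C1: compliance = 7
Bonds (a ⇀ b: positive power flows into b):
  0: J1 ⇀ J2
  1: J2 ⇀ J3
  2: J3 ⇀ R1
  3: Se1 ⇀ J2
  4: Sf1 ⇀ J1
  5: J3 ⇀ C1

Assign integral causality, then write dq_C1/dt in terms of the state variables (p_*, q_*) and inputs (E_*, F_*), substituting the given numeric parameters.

#3 stroke at J2  (source Se1 imposes e)
#4 stroke at Sf1  (Sf1 (Sf) sets flow on bond)
#0 stroke at J1  (common-f at J1 fixed by 4)
#1 stroke at J2  (1-jn J2 has f-setter on 0)
#5 stroke at J3  (C1: C, integral causality)
#2 stroke at R1  (0-jn J3 has e-setter on 5)

dq_C1/dt = F_Sf1 - q_C1/63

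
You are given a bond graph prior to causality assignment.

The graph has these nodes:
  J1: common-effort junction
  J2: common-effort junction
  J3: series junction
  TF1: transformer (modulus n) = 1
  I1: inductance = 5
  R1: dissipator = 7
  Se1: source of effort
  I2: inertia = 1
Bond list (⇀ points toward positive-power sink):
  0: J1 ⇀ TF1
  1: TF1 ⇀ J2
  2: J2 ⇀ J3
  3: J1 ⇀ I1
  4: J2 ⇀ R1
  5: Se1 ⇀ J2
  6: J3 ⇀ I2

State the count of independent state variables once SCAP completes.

b5 stroke→J2  (source Se1 imposes e)
b1 stroke→TF1  (J2: bond 5 brought effort, rest push out)
b2 stroke→J3  (J2: bond 5 brought effort, rest push out)
b4 stroke→R1  (0-jn J2 has e-setter on 5)
b6 stroke→I2  (J3: last free bond brings flow in)
b0 stroke→J1  (through TF1, causality passes straight; one stroke at TF1)
b3 stroke→I1  (0-jn J1 has e-setter on 0)

2  (I1, I2 all integral)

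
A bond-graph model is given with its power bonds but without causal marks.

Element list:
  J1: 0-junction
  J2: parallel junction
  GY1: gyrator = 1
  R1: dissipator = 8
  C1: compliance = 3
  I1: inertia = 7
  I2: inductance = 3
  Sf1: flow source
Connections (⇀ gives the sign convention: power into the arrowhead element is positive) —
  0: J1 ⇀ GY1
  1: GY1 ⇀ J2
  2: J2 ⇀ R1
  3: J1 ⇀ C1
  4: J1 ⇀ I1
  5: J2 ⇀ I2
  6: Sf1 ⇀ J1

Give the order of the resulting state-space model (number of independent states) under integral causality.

β6 stroke→Sf1  (Sf1: flow source, stroke at near end)
β3 stroke→J1  (C1 outputs effort q/C1)
β0 stroke→GY1  (J1: bond 3 brought effort, rest push out)
β4 stroke→I1  (J1 effort already set via bond 3)
β1 stroke→GY1  (GY1 both-in/both-out from 0)
β5 stroke→I2  (prefer integral on I2)
β2 stroke→J2  (only one effort-in slot at J2)

3  (C1, I1, I2 all integral)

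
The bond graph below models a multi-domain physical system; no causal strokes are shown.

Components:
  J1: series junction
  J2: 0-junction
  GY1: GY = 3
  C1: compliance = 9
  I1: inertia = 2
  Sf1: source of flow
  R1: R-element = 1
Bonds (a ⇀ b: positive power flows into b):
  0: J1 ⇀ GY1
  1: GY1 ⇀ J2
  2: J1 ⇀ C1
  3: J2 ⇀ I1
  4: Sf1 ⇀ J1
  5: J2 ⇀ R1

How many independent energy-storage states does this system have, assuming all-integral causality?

bond 4 stroke→Sf1  (Sf1 (Sf) sets flow on bond)
bond 0 stroke→J1  (J1: bond 4 brought flow, rest push out)
bond 2 stroke→J1  (1-jn J1 has f-setter on 4)
bond 1 stroke→J2  (through GY1, causality inverts; strokes same side of GY1)
bond 3 stroke→I1  (common-e at J2 fixed by 1)
bond 5 stroke→R1  (J2 effort already set via bond 1)

2  (C1, I1 all integral)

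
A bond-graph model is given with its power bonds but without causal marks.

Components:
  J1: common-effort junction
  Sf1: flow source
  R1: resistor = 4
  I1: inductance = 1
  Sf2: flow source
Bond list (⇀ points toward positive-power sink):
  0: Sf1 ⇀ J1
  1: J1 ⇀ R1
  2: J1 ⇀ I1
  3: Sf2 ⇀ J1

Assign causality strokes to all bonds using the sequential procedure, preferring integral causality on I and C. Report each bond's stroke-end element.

bond 0 →Sf1  (Sf1 fixes flow; stroke at Sf1)
bond 3 →Sf2  (source Sf2 imposes f)
bond 2 →I1  (I1 integral (f out))
bond 1 →J1  (J1: last free bond brings effort in)

bond 0 stroke at Sf1
bond 1 stroke at J1
bond 2 stroke at I1
bond 3 stroke at Sf2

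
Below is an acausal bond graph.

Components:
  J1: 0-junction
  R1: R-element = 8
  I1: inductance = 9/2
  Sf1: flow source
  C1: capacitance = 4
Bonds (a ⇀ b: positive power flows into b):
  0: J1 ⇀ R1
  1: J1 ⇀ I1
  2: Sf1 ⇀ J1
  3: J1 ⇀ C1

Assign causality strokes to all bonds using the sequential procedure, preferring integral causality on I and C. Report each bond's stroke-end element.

#0 →R1
#1 →I1
#2 →Sf1
#3 →J1

bond 2 stroke→Sf1  (Sf1: flow source, stroke at near end)
bond 1 stroke→I1  (I1 outputs flow p/I1)
bond 3 stroke→J1  (C1: C, integral causality)
bond 0 stroke→R1  (common-e at J1 fixed by 3)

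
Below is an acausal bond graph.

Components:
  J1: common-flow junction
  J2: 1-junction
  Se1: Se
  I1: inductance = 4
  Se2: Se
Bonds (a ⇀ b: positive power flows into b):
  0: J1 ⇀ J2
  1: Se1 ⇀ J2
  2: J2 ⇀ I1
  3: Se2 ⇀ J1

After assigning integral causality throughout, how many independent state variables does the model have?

β1 →J2  (Se1 fixes effort; stroke away)
β3 →J1  (source Se2 imposes e)
β0 →J2  (closing 1-jn rule on J1)
β2 →I1  (closing 1-jn rule on J2)

1  (I1 all integral)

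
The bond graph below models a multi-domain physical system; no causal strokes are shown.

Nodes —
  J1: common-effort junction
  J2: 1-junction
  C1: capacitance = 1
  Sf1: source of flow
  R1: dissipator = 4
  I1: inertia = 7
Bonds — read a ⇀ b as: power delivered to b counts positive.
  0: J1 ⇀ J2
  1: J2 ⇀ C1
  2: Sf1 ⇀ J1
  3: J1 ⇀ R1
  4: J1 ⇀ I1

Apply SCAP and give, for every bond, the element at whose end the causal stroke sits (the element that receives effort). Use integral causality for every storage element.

#0 stroke at J1
#1 stroke at J2
#2 stroke at Sf1
#3 stroke at R1
#4 stroke at I1

b2 →Sf1  (Sf1: flow source, stroke at near end)
b1 →J2  (C1: C, integral causality)
b0 →J1  (only one flow-in slot at J2)
b3 →R1  (common-e at J1 fixed by 0)
b4 →I1  (0-jn J1 has e-setter on 0)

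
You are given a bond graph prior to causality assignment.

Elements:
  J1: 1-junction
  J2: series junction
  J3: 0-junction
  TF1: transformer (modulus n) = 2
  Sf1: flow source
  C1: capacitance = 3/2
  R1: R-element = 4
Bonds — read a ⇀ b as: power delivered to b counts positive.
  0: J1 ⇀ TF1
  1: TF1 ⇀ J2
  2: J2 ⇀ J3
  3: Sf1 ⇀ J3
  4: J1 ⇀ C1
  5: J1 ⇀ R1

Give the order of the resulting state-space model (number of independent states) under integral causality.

1  (C1 all integral)

β3 stroke→Sf1  (Sf1 fixes flow; stroke at Sf1)
β2 stroke→J3  (J3: last free bond brings effort in)
β1 stroke→J2  (common-f at J2 fixed by 2)
β0 stroke→TF1  (TF1: transformer flips bond 1)
β4 stroke→J1  (1-jn J1 has f-setter on 0)
β5 stroke→J1  (common-f at J1 fixed by 0)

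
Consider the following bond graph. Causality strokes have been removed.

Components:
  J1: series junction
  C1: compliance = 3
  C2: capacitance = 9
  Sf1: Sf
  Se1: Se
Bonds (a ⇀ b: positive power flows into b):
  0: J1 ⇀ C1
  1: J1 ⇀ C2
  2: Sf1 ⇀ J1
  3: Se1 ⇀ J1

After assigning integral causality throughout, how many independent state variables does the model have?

β2 stroke→Sf1  (Sf1 (Sf) sets flow on bond)
β3 stroke→J1  (Se1: effort source, stroke at far end)
β0 stroke→J1  (common-f at J1 fixed by 2)
β1 stroke→J1  (common-f at J1 fixed by 2)

2  (C1, C2 all integral)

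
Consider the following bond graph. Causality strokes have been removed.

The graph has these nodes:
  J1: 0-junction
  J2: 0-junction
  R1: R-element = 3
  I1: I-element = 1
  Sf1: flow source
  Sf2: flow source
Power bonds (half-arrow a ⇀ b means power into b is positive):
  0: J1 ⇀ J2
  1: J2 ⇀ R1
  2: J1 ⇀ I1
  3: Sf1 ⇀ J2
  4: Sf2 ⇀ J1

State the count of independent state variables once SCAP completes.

1  (I1 all integral)

b3 |Sf1  (source Sf1 imposes f)
b4 |Sf2  (Sf2: flow source, stroke at near end)
b2 |I1  (prefer integral on I1)
b0 |J1  (J1 needs exactly one e-in)
b1 |J2  (J2 needs exactly one e-in)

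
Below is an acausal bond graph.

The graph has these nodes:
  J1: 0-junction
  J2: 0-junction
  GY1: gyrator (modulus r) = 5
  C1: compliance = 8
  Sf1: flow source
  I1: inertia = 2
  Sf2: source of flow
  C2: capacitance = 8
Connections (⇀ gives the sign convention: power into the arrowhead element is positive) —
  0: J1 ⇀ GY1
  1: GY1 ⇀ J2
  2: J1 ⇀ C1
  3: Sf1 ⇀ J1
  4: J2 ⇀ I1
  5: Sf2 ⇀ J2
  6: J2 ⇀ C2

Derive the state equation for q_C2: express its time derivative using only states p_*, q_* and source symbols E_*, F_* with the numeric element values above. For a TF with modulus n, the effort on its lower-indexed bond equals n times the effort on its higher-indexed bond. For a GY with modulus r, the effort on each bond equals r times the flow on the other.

β3 stroke at Sf1  (source Sf1 imposes f)
β5 stroke at Sf2  (Sf2 fixes flow; stroke at Sf2)
β2 stroke at J1  (C1: C, integral causality)
β0 stroke at GY1  (common-e at J1 fixed by 2)
β1 stroke at GY1  (through GY1, causality inverts; strokes same side of GY1)
β4 stroke at I1  (I1 outputs flow p/I1)
β6 stroke at J2  (J2 needs exactly one e-in)

dq_C2/dt = F_Sf2 - p_I1/2 + q_C1/40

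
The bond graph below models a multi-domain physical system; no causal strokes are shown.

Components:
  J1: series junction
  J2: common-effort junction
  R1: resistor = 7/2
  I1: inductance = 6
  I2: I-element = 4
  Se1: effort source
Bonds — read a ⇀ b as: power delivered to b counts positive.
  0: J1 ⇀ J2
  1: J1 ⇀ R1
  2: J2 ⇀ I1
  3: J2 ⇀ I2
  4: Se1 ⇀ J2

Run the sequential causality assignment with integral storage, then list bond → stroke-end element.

bond 0 |J1
bond 1 |R1
bond 2 |I1
bond 3 |I2
bond 4 |J2

bond 4 stroke at J2  (Se1 fixes effort; stroke away)
bond 0 stroke at J1  (common-e at J2 fixed by 4)
bond 2 stroke at I1  (0-jn J2 has e-setter on 4)
bond 3 stroke at I2  (common-e at J2 fixed by 4)
bond 1 stroke at R1  (only one flow-in slot at J1)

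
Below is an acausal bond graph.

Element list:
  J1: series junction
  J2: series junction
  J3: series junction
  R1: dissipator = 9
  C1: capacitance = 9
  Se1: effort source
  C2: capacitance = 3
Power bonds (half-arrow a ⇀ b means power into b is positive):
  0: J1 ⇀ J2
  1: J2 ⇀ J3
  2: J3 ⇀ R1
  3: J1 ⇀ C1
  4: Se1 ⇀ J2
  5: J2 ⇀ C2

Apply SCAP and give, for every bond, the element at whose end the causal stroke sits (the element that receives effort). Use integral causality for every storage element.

bond 4 stroke at J2  (Se1 fixes effort; stroke away)
bond 3 stroke at J1  (prefer integral on C1)
bond 0 stroke at J2  (J1 needs exactly one f-in)
bond 5 stroke at J2  (C2: C, integral causality)
bond 1 stroke at J3  (only one flow-in slot at J2)
bond 2 stroke at R1  (J3 needs exactly one f-in)

#0 →J2
#1 →J3
#2 →R1
#3 →J1
#4 →J2
#5 →J2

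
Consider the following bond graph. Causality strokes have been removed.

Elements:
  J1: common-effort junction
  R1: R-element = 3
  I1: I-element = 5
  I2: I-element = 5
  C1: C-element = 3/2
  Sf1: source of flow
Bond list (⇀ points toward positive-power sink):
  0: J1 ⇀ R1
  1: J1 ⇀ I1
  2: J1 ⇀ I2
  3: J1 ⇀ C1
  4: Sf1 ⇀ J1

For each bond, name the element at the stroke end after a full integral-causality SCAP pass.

bond 4 stroke at Sf1  (Sf1: flow source, stroke at near end)
bond 1 stroke at I1  (I1: I, integral causality)
bond 2 stroke at I2  (I2: I, integral causality)
bond 3 stroke at J1  (prefer integral on C1)
bond 0 stroke at R1  (J1: bond 3 brought effort, rest push out)

bond 0 stroke→R1
bond 1 stroke→I1
bond 2 stroke→I2
bond 3 stroke→J1
bond 4 stroke→Sf1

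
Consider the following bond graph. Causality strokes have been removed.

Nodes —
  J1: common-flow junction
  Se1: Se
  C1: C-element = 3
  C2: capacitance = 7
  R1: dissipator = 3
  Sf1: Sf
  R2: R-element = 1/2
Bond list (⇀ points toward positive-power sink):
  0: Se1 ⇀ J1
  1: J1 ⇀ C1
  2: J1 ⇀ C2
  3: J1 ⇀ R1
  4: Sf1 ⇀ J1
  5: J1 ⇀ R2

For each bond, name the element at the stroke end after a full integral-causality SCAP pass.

bond 0 →J1  (Se1 fixes effort; stroke away)
bond 4 →Sf1  (Sf1 (Sf) sets flow on bond)
bond 1 →J1  (common-f at J1 fixed by 4)
bond 2 →J1  (1-jn J1 has f-setter on 4)
bond 3 →J1  (common-f at J1 fixed by 4)
bond 5 →J1  (J1 flow already set via bond 4)

#0 stroke→J1
#1 stroke→J1
#2 stroke→J1
#3 stroke→J1
#4 stroke→Sf1
#5 stroke→J1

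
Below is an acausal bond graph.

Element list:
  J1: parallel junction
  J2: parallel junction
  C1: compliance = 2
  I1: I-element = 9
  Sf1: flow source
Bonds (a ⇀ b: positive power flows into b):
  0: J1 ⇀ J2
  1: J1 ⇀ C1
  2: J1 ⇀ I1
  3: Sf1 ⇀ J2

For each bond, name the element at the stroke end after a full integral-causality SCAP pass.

bond 0 stroke at J2
bond 1 stroke at J1
bond 2 stroke at I1
bond 3 stroke at Sf1

β3 stroke→Sf1  (Sf1 (Sf) sets flow on bond)
β0 stroke→J2  (J2 needs exactly one e-in)
β1 stroke→J1  (prefer integral on C1)
β2 stroke→I1  (common-e at J1 fixed by 1)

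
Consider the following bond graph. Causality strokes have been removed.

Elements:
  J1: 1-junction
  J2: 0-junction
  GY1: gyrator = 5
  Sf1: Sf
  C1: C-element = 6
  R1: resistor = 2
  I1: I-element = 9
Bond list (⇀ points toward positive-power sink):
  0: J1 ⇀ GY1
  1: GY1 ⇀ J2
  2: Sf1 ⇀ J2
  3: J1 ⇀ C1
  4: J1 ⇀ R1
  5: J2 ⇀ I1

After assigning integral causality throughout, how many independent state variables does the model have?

b2 →Sf1  (Sf1: flow source, stroke at near end)
b3 →J1  (C1: C, integral causality)
b5 →I1  (I1: I, integral causality)
b1 →J2  (J2: last free bond brings effort in)
b0 →J1  (GY GY1: same side as bond 1)
b4 →R1  (J1: last free bond brings flow in)

2  (C1, I1 all integral)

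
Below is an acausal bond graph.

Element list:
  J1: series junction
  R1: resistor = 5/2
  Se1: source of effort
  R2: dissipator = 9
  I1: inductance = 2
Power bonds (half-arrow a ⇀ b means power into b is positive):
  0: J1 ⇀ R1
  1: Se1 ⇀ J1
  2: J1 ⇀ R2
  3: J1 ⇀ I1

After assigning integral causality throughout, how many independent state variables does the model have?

β1 stroke at J1  (source Se1 imposes e)
β3 stroke at I1  (prefer integral on I1)
β0 stroke at J1  (common-f at J1 fixed by 3)
β2 stroke at J1  (common-f at J1 fixed by 3)

1  (I1 all integral)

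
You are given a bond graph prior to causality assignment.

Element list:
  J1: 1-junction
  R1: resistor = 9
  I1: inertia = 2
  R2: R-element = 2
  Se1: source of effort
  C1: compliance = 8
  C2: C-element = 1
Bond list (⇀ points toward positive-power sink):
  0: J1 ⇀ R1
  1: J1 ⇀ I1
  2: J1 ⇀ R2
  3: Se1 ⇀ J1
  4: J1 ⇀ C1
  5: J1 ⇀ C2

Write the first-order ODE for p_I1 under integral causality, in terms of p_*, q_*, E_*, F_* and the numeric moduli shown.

#3 stroke→J1  (Se1: effort source, stroke at far end)
#1 stroke→I1  (I1: I, integral causality)
#0 stroke→J1  (common-f at J1 fixed by 1)
#2 stroke→J1  (J1: bond 1 brought flow, rest push out)
#4 stroke→J1  (J1: bond 1 brought flow, rest push out)
#5 stroke→J1  (J1: bond 1 brought flow, rest push out)

dp_I1/dt = E_Se1 - 11*p_I1/2 - q_C1/8 - q_C2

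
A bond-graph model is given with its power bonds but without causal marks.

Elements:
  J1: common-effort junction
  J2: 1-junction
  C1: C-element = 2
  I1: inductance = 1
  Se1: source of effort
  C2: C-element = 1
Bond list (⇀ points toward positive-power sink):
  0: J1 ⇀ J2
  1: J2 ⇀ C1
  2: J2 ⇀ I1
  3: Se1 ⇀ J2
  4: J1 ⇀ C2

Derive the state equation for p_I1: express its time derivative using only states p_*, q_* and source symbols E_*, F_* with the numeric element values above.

β3 →J2  (source Se1 imposes e)
β1 →J2  (C1 outputs effort q/C1)
β2 →I1  (I1 outputs flow p/I1)
β0 →J2  (1-jn J2 has f-setter on 2)
β4 →J1  (closing 0-jn rule on J1)

dp_I1/dt = E_Se1 - q_C1/2 + q_C2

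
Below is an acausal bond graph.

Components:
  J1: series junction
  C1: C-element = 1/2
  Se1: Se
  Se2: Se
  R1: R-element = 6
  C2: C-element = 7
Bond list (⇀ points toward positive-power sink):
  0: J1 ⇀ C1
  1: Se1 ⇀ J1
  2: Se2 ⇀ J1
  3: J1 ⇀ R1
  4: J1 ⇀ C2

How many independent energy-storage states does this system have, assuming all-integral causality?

2  (C1, C2 all integral)

b1 stroke at J1  (Se1 fixes effort; stroke away)
b2 stroke at J1  (Se2 (Se) sets effort on bond)
b0 stroke at J1  (C1 integral (e out))
b4 stroke at J1  (C2 integral (e out))
b3 stroke at R1  (J1 needs exactly one f-in)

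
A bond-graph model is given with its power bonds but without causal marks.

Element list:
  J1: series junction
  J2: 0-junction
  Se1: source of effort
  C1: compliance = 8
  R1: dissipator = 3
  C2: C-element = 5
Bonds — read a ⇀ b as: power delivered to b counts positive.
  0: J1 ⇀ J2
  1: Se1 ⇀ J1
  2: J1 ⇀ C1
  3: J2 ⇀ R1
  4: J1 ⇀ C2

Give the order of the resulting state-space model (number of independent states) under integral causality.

bond 1 stroke→J1  (Se1: effort source, stroke at far end)
bond 2 stroke→J1  (C1 outputs effort q/C1)
bond 4 stroke→J1  (C2: C, integral causality)
bond 0 stroke→J2  (closing 1-jn rule on J1)
bond 3 stroke→R1  (0-jn J2 has e-setter on 0)

2  (C1, C2 all integral)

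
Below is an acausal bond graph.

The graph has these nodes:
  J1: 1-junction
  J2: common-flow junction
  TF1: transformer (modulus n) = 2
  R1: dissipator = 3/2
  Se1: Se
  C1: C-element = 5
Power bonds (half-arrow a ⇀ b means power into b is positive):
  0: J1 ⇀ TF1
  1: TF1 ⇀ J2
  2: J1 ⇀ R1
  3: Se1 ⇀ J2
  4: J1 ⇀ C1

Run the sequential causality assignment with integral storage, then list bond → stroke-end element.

b0 →J1
b1 →TF1
b2 →R1
b3 →J2
b4 →J1

β3 |J2  (Se1 fixes effort; stroke away)
β1 |TF1  (J2 needs exactly one f-in)
β0 |J1  (TF TF1: opposite of bond 1)
β4 |J1  (C1: C, integral causality)
β2 |R1  (J1: last free bond brings flow in)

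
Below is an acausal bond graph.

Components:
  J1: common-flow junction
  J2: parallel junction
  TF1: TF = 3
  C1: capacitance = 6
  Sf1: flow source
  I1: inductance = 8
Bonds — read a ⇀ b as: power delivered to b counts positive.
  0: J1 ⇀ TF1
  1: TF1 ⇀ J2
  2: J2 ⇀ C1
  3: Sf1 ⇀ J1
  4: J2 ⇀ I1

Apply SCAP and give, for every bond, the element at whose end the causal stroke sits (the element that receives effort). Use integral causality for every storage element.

β3 stroke at Sf1  (source Sf1 imposes f)
β0 stroke at J1  (common-f at J1 fixed by 3)
β1 stroke at TF1  (TF TF1: opposite of bond 0)
β2 stroke at J2  (prefer integral on C1)
β4 stroke at I1  (J2 effort already set via bond 2)

bond 0 |J1
bond 1 |TF1
bond 2 |J2
bond 3 |Sf1
bond 4 |I1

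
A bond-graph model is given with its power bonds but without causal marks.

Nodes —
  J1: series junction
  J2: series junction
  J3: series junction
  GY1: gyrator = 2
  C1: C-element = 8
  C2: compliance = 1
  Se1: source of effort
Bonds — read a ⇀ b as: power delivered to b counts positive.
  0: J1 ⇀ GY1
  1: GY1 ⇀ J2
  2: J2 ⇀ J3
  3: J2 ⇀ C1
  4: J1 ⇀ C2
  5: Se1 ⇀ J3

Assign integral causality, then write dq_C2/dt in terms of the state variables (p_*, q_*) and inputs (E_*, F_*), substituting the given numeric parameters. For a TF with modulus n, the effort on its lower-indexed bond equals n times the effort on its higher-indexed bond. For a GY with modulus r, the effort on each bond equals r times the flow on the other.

dq_C2/dt = -E_Se1/2 + q_C1/16

b5 →J3  (source Se1 imposes e)
b2 →J2  (J3: last free bond brings flow in)
b3 →J2  (C1: C, integral causality)
b1 →GY1  (closing 1-jn rule on J2)
b0 →GY1  (GY1 both-in/both-out from 1)
b4 →J1  (1-jn J1 has f-setter on 0)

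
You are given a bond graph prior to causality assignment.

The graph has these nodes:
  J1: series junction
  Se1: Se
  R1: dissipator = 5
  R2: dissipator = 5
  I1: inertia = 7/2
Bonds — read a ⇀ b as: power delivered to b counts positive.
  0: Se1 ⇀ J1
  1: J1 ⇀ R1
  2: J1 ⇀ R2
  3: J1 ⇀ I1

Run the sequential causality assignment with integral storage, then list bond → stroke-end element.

β0 |J1  (source Se1 imposes e)
β3 |I1  (I1 integral (f out))
β1 |J1  (J1: bond 3 brought flow, rest push out)
β2 |J1  (J1 flow already set via bond 3)

bond 0 |J1
bond 1 |J1
bond 2 |J1
bond 3 |I1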